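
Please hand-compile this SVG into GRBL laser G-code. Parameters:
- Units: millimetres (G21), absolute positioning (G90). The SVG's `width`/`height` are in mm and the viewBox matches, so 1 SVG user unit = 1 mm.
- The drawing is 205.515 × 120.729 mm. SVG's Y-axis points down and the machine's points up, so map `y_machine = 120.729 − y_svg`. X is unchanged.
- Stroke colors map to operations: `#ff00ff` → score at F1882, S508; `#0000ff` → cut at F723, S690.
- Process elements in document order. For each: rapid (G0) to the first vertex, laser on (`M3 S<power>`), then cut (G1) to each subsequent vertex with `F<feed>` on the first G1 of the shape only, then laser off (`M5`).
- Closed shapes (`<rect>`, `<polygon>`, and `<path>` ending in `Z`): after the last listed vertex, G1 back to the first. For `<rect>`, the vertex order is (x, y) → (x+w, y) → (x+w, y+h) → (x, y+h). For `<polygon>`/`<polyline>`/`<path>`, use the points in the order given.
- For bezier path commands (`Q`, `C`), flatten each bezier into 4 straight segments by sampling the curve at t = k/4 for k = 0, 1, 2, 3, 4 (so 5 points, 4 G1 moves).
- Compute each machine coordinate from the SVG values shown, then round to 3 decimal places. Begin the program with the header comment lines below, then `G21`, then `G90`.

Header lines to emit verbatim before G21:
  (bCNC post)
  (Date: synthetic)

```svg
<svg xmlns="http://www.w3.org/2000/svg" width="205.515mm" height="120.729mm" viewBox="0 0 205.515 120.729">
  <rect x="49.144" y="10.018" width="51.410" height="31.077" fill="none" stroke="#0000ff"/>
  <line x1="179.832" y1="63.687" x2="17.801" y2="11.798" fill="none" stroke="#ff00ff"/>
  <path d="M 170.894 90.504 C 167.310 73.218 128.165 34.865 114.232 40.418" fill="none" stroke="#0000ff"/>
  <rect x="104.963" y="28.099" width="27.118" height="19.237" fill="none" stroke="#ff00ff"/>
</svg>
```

Since the viewBox matches the mm dimensions, user units are millimetres directly. The only transform is the Y-flip y_m = 120.729 − y_svg.

Shape 1 is a rectangle drawn with `<rect>`. Its stroke #0000ff means cut at S690, F723. After flipping Y the toolpath is (49.144,110.711) → (100.554,110.711) → (100.554,79.634) → (49.144,79.634) → (49.144,110.711), returning to the start.

Shape 2 is a line segment drawn with `<line>`. Its stroke #ff00ff means score at S508, F1882. After flipping Y the toolpath is (179.832,57.042) → (17.801,108.931).

Shape 3 is a cubic bezier drawn with `<path>`. Its stroke #0000ff means cut at S690, F723. After flipping Y the toolpath is (170.894,30.225) → (162.488,46.124) → (146.444,63.833) → (128.459,77.259) → (114.232,80.311).

Shape 4 is a rectangle drawn with `<rect>`. Its stroke #ff00ff means score at S508, F1882. After flipping Y the toolpath is (104.963,92.630) → (132.081,92.630) → (132.081,73.393) → (104.963,73.393) → (104.963,92.630), returning to the start.

(bCNC post)
(Date: synthetic)
G21
G90
G0 X49.144 Y110.711
M3 S690
G1 X100.554 Y110.711 F723
G1 X100.554 Y79.634
G1 X49.144 Y79.634
G1 X49.144 Y110.711
M5
G0 X179.832 Y57.042
M3 S508
G1 X17.801 Y108.931 F1882
M5
G0 X170.894 Y30.225
M3 S690
G1 X162.488 Y46.124 F723
G1 X146.444 Y63.833
G1 X128.459 Y77.259
G1 X114.232 Y80.311
M5
G0 X104.963 Y92.630
M3 S508
G1 X132.081 Y92.630 F1882
G1 X132.081 Y73.393
G1 X104.963 Y73.393
G1 X104.963 Y92.630
M5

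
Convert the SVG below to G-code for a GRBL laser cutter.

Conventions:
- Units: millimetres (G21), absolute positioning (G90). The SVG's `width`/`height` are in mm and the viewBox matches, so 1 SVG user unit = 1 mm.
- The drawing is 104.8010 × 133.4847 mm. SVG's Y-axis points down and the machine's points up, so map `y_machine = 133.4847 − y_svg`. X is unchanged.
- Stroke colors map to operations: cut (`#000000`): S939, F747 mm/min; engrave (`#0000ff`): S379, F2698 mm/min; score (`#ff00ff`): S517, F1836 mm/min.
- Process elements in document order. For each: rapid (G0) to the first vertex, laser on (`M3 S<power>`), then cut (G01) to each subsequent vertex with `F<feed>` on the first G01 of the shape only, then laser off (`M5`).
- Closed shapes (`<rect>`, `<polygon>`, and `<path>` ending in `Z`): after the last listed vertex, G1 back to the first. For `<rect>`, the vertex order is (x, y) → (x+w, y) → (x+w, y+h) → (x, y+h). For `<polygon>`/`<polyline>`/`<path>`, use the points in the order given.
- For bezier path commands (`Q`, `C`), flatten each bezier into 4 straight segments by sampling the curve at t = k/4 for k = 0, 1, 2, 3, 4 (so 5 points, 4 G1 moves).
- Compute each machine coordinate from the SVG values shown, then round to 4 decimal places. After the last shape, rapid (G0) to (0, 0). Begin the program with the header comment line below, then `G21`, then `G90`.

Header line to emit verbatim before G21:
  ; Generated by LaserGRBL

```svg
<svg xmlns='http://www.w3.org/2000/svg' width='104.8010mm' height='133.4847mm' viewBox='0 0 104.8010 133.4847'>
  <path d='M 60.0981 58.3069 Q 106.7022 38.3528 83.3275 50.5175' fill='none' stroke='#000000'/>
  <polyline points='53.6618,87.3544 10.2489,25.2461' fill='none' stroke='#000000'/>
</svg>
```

; Generated by LaserGRBL
G21
G90
G0 X60.0981 Y75.1778
M3 S939
G01 X79.0265 Y83.1474 F747
G01 X89.2075 Y87.1022
G01 X90.6412 Y87.0421
G01 X83.3275 Y82.9672
M5
G0 X53.6618 Y46.1303
M3 S939
G01 X10.2489 Y108.2386 F747
M5
G0 X0.0000 Y0.0000

1 u = 1 mm; y_m = 133.4847 − y.

[1] `<path>` quadratic bezier, #000000→cut S939 F747: (60.0981,75.1778) → (79.0265,83.1474) → (89.2075,87.1022) → (90.6412,87.0421) → (83.3275,82.9672)

[2] `<polyline>` line segment, #000000→cut S939 F747: (53.6618,46.1303) → (10.2489,108.2386)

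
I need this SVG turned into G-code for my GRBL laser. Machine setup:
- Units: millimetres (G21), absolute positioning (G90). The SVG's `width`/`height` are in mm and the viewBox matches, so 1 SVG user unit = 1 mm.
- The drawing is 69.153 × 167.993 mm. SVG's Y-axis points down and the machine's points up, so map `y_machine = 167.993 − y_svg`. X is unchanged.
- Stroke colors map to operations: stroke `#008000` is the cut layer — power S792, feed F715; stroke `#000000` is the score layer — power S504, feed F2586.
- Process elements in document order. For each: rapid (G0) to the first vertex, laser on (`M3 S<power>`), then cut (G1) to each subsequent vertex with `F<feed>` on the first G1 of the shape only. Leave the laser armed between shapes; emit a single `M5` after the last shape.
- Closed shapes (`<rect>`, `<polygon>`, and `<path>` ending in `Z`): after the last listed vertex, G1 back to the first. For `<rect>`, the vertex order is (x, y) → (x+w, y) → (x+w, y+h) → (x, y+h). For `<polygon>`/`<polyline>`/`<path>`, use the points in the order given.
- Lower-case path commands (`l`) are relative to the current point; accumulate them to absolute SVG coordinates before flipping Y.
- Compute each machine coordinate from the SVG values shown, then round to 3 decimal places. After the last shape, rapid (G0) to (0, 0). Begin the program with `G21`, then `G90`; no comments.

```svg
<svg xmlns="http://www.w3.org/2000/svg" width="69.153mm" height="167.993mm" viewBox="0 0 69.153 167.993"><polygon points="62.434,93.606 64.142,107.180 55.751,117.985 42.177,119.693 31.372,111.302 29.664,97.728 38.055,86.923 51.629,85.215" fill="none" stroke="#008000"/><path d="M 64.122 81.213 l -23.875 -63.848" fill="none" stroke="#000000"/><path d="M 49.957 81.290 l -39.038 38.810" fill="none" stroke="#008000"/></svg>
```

viewBox `0 0 69.153 167.993` with mm width/height → 1 unit = 1 mm. Flip: y_m = 167.993 − y_svg.

**Shape 1** — `<polygon>` regular polygon, stroke `#008000` → cut (S792, F715). Machine vertices: (62.434,74.387) → (64.142,60.813) → (55.751,50.008) → (42.177,48.300) → (31.372,56.691) → (29.664,70.265) → (38.055,81.070) → (51.629,82.778) → (62.434,74.387). Closed: final G1 returns to the first vertex.

**Shape 2** — `<path>` line segment, stroke `#000000` → score (S504, F2586). Machine vertices: (64.122,86.780) → (40.247,150.628). Open path.

**Shape 3** — `<path>` line segment, stroke `#008000` → cut (S792, F715). Machine vertices: (49.957,86.703) → (10.919,47.893). Open path.

G21
G90
G0 X62.434 Y74.387
M3 S792
G1 X64.142 Y60.813 F715
G1 X55.751 Y50.008
G1 X42.177 Y48.300
G1 X31.372 Y56.691
G1 X29.664 Y70.265
G1 X38.055 Y81.070
G1 X51.629 Y82.778
G1 X62.434 Y74.387
G0 X64.122 Y86.780
M3 S504
G1 X40.247 Y150.628 F2586
G0 X49.957 Y86.703
M3 S792
G1 X10.919 Y47.893 F715
M5
G0 X0.000 Y0.000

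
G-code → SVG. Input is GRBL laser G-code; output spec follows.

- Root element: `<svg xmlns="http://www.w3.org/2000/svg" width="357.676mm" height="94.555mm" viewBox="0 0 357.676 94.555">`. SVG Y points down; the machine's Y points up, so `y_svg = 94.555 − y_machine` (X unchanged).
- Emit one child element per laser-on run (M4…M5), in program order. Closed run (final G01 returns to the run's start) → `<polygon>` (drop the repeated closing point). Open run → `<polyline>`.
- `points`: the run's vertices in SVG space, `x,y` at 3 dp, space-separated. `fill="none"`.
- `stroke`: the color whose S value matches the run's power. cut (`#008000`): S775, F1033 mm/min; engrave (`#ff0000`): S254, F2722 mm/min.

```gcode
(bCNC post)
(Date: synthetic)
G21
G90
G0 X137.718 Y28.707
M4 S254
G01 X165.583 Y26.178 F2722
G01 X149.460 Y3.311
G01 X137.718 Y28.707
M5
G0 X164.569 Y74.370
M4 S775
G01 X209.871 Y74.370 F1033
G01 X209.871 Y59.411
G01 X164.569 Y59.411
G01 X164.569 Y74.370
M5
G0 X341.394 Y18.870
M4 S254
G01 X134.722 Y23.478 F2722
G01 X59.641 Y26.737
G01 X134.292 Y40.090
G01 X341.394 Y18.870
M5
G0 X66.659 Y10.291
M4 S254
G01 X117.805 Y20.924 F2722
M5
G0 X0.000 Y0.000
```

<svg xmlns="http://www.w3.org/2000/svg" width="357.676mm" height="94.555mm" viewBox="0 0 357.676 94.555">
  <polygon points="137.718,65.848 165.583,68.377 149.460,91.244" fill="none" stroke="#ff0000"/>
  <polygon points="164.569,20.185 209.871,20.185 209.871,35.144 164.569,35.144" fill="none" stroke="#008000"/>
  <polygon points="341.394,75.685 134.722,71.077 59.641,67.818 134.292,54.465" fill="none" stroke="#ff0000"/>
  <polyline points="66.659,84.264 117.805,73.631" fill="none" stroke="#ff0000"/>
</svg>

Each laser-on run becomes one SVG element. Flip Y back into SVG space with y_svg = 94.555 − y_machine.

Run 1: the run's S254 means `#ff0000` (engrave). The run returns to its start, so emit a `<polygon>` with points (Y-flipped): 137.718,65.848 165.583,68.377 149.460,91.244.

Run 2: S775 ⇒ cut layer `#008000`. The run returns to its start, so emit a `<polygon>` with points (Y-flipped): 164.569,20.185 209.871,20.185 209.871,35.144 164.569,35.144.

Run 3: the run's S254 means `#ff0000` (engrave). The run returns to its start, so emit a `<polygon>` with points (Y-flipped): 341.394,75.685 134.722,71.077 59.641,67.818 134.292,54.465.

Run 4: power S254 maps to stroke `#ff0000` (engrave). The run is open, so emit a `<polyline>` with points (Y-flipped): 66.659,84.264 117.805,73.631.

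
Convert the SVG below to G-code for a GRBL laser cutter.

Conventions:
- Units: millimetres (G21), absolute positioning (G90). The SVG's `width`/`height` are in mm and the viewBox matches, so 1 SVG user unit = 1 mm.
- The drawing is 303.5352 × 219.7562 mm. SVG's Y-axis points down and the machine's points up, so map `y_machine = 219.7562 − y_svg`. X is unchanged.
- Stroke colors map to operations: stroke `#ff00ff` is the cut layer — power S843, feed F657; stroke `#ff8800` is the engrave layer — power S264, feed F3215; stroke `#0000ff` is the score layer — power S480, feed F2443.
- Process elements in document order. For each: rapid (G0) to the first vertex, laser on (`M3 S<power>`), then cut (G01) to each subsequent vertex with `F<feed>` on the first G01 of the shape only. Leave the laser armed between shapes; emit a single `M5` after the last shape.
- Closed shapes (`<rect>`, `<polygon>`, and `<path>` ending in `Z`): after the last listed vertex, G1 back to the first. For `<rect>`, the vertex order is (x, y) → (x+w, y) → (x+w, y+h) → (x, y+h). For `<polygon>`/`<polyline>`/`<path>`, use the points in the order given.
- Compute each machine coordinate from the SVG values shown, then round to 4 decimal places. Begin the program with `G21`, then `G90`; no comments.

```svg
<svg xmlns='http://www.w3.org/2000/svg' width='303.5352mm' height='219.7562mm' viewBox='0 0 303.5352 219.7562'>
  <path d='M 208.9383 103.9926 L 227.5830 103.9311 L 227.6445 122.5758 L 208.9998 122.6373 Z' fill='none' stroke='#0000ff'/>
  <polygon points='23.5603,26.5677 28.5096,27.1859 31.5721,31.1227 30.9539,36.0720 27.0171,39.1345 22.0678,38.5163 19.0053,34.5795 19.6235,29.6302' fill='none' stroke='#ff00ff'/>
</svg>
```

Since the viewBox matches the mm dimensions, user units are millimetres directly. The only transform is the Y-flip y_m = 219.7562 − y_svg.

Shape 1 is a regular polygon drawn with `<path>`. Its stroke #0000ff means score at S480, F2443. After flipping Y the toolpath is (208.9383,115.7636) → (227.5830,115.8251) → (227.6445,97.1804) → (208.9998,97.1189) → (208.9383,115.7636), returning to the start.

Shape 2 is a regular polygon drawn with `<polygon>`. Its stroke #ff00ff means cut at S843, F657. After flipping Y the toolpath is (23.5603,193.1885) → (28.5096,192.5703) → (31.5721,188.6335) → (30.9539,183.6842) → (27.0171,180.6217) → (22.0678,181.2399) → (19.0053,185.1767) → (19.6235,190.1260) → (23.5603,193.1885), returning to the start.

G21
G90
G0 X208.9383 Y115.7636
M3 S480
G01 X227.5830 Y115.8251 F2443
G01 X227.6445 Y97.1804
G01 X208.9998 Y97.1189
G01 X208.9383 Y115.7636
G0 X23.5603 Y193.1885
M3 S843
G01 X28.5096 Y192.5703 F657
G01 X31.5721 Y188.6335
G01 X30.9539 Y183.6842
G01 X27.0171 Y180.6217
G01 X22.0678 Y181.2399
G01 X19.0053 Y185.1767
G01 X19.6235 Y190.1260
G01 X23.5603 Y193.1885
M5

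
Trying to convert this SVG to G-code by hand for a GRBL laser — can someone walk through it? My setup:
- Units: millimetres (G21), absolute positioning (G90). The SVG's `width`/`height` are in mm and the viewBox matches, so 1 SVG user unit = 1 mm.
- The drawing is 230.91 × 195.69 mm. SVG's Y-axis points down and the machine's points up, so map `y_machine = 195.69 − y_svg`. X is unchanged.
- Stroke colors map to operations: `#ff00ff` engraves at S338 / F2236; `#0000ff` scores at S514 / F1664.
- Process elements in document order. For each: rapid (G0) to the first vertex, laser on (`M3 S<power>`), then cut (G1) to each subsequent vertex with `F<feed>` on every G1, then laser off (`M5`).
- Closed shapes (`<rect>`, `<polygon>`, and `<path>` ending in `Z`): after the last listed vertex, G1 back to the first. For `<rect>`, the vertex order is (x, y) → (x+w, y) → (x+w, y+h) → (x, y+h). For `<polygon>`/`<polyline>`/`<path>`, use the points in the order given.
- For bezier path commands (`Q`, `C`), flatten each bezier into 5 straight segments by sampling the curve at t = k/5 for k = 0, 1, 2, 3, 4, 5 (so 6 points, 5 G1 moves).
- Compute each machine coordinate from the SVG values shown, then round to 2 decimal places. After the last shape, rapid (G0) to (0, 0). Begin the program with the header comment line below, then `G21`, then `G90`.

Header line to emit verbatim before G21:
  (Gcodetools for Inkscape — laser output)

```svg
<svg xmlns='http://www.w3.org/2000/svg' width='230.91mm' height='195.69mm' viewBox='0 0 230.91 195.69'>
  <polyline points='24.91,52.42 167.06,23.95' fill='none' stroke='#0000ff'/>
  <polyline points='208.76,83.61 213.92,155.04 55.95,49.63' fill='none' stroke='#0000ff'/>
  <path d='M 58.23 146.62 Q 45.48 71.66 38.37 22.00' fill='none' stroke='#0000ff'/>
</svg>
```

(Gcodetools for Inkscape — laser output)
G21
G90
G0 X24.91 Y143.27
M3 S514
G1 X167.06 Y171.74 F1664
M5
G0 X208.76 Y112.08
M3 S514
G1 X213.92 Y40.65 F1664
G1 X55.95 Y146.06 F1664
M5
G0 X58.23 Y49.07
M3 S514
G1 X53.36 Y78.04 F1664
G1 X48.93 Y104.99 F1664
G1 X44.96 Y129.91 F1664
G1 X41.44 Y152.81 F1664
G1 X38.37 Y173.69 F1664
M5
G0 X0.00 Y0.00

Since the viewBox matches the mm dimensions, user units are millimetres directly. The only transform is the Y-flip y_m = 195.69 − y_svg.

Shape 1 is a line segment drawn with `<polyline>`. Its stroke #0000ff means score at S514, F1664. After flipping Y the toolpath is (24.91,143.27) → (167.06,171.74).

Shape 2 is a open polyline drawn with `<polyline>`. Its stroke #0000ff means score at S514, F1664. After flipping Y the toolpath is (208.76,112.08) → (213.92,40.65) → (55.95,146.06).

Shape 3 is a quadratic bezier drawn with `<path>`. Its stroke #0000ff means score at S514, F1664. After flipping Y the toolpath is (58.23,49.07) → (53.36,78.04) → (48.93,104.99) → (44.96,129.91) → (41.44,152.81) → (38.37,173.69).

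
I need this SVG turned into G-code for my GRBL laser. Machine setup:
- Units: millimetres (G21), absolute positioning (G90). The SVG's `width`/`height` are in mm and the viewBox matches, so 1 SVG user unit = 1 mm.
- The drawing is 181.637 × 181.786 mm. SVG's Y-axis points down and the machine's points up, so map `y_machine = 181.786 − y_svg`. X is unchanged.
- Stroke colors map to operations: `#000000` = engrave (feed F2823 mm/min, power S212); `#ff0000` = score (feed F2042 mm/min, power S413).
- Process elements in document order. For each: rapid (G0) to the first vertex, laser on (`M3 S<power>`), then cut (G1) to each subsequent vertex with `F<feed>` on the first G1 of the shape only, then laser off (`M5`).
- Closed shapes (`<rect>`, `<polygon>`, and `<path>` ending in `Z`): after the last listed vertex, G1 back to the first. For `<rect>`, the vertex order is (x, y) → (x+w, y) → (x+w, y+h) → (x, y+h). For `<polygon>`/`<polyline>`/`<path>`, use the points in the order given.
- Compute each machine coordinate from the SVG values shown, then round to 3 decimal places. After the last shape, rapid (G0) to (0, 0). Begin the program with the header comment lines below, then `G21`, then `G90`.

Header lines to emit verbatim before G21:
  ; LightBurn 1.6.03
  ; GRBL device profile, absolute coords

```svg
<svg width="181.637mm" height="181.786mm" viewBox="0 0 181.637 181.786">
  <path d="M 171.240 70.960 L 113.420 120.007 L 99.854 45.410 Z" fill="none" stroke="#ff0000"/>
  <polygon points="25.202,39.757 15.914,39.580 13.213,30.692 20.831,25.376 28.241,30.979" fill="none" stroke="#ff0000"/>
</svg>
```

viewBox `0 0 181.637 181.786` with mm width/height → 1 unit = 1 mm. Flip: y_m = 181.786 − y_svg.

**Shape 1** — `<path>` regular polygon, stroke `#ff0000` → score (S413, F2042). Machine vertices: (171.240,110.826) → (113.420,61.779) → (99.854,136.376) → (171.240,110.826). Closed: final G1 returns to the first vertex.

**Shape 2** — `<polygon>` regular polygon, stroke `#ff0000` → score (S413, F2042). Machine vertices: (25.202,142.029) → (15.914,142.206) → (13.213,151.094) → (20.831,156.410) → (28.241,150.807) → (25.202,142.029). Closed: final G1 returns to the first vertex.

; LightBurn 1.6.03
; GRBL device profile, absolute coords
G21
G90
G0 X171.240 Y110.826
M3 S413
G1 X113.420 Y61.779 F2042
G1 X99.854 Y136.376
G1 X171.240 Y110.826
M5
G0 X25.202 Y142.029
M3 S413
G1 X15.914 Y142.206 F2042
G1 X13.213 Y151.094
G1 X20.831 Y156.410
G1 X28.241 Y150.807
G1 X25.202 Y142.029
M5
G0 X0.000 Y0.000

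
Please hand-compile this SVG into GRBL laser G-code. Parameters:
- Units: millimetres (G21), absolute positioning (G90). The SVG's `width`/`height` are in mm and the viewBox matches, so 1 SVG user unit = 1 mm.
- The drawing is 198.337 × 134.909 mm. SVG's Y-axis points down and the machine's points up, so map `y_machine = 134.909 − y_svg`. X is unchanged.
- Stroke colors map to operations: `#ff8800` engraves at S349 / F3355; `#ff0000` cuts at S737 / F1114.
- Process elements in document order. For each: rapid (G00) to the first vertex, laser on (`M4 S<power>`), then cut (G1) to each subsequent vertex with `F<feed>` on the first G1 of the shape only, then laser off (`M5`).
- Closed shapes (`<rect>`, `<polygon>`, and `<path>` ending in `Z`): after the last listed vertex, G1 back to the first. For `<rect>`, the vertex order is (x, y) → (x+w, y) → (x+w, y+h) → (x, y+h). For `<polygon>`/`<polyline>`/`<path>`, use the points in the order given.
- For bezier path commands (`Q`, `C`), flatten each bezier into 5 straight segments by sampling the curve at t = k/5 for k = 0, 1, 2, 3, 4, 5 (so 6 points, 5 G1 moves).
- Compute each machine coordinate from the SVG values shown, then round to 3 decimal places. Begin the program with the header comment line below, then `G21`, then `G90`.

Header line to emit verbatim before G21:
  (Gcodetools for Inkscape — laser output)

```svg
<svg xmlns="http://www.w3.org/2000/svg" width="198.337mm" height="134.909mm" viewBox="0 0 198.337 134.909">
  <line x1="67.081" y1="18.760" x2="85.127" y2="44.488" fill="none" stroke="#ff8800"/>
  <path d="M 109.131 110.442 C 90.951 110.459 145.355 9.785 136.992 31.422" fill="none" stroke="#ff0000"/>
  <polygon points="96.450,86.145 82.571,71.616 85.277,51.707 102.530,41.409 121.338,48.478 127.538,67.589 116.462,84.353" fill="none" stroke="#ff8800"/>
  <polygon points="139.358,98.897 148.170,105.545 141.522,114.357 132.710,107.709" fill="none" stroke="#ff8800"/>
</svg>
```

(Gcodetools for Inkscape — laser output)
G21
G90
G00 X67.081 Y116.149
M4 S349
G1 X85.127 Y90.421 F3355
M5
G00 X109.131 Y24.467
M4 S737
G1 X105.850 Y34.756 F1114
G1 X113.493 Y58.506
G1 X125.562 Y85.014
G1 X135.561 Y103.576
G1 X136.992 Y103.487
M5
G00 X96.450 Y48.764
M4 S349
G1 X82.571 Y63.293 F3355
G1 X85.277 Y83.202
G1 X102.530 Y93.500
G1 X121.338 Y86.431
G1 X127.538 Y67.320
G1 X116.462 Y50.556
G1 X96.450 Y48.764
M5
G00 X139.358 Y36.012
M4 S349
G1 X148.170 Y29.364 F3355
G1 X141.522 Y20.552
G1 X132.710 Y27.200
G1 X139.358 Y36.012
M5

1 u = 1 mm; y_m = 134.909 − y.

[1] `<line>` line segment, #ff8800→engrave S349 F3355: (67.081,116.149) → (85.127,90.421)

[2] `<path>` cubic bezier, #ff0000→cut S737 F1114: (109.131,24.467) → (105.850,34.756) → (113.493,58.506) → (125.562,85.014) → (135.561,103.576) → (136.992,103.487)

[3] `<polygon>` regular polygon, #ff8800→engrave S349 F3355: (96.450,48.764) → (82.571,63.293) → (85.277,83.202) → (102.530,93.500) → (121.338,86.431) → (127.538,67.320) → (116.462,50.556) → (96.450,48.764) (closed)

[4] `<polygon>` regular polygon, #ff8800→engrave S349 F3355: (139.358,36.012) → (148.170,29.364) → (141.522,20.552) → (132.710,27.200) → (139.358,36.012) (closed)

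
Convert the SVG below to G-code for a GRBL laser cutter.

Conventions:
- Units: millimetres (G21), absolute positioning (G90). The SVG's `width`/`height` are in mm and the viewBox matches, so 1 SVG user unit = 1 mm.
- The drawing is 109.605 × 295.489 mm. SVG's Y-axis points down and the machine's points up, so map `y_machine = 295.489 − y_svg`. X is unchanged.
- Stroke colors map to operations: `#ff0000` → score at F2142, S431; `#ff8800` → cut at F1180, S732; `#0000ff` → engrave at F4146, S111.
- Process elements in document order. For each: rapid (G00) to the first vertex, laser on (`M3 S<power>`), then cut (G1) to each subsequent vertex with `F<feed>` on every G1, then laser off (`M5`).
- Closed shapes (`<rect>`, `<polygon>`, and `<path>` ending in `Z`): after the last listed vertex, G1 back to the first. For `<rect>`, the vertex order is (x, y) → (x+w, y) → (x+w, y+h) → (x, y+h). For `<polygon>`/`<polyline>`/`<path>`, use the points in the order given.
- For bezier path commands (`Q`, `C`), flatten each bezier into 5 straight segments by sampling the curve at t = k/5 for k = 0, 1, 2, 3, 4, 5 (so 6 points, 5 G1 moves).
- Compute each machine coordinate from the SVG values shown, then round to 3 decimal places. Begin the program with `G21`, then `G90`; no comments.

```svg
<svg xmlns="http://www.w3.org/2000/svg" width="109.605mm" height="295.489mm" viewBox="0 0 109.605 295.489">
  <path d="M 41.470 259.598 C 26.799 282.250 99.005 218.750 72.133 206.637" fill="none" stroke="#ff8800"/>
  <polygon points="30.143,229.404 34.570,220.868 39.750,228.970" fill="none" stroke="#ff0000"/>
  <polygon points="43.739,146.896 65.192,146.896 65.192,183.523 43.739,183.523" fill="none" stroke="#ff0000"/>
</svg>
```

Since the viewBox matches the mm dimensions, user units are millimetres directly. The only transform is the Y-flip y_m = 295.489 − y_svg.

Shape 1 is a cubic bezier drawn with `<path>`. Its stroke #ff8800 means cut at S732, F1180. After flipping Y the toolpath is (41.470,35.891) → (41.605,31.538) → (53.665,41.259) → (68.723,58.453) → (77.854,76.518) → (72.133,88.852).

Shape 2 is a regular polygon drawn with `<polygon>`. Its stroke #ff0000 means score at S431, F2142. After flipping Y the toolpath is (30.143,66.085) → (34.570,74.621) → (39.750,66.519) → (30.143,66.085), returning to the start.

Shape 3 is a rectangle drawn with `<polygon>`. Its stroke #ff0000 means score at S431, F2142. After flipping Y the toolpath is (43.739,148.593) → (65.192,148.593) → (65.192,111.966) → (43.739,111.966) → (43.739,148.593), returning to the start.

G21
G90
G00 X41.470 Y35.891
M3 S732
G1 X41.605 Y31.538 F1180
G1 X53.665 Y41.259 F1180
G1 X68.723 Y58.453 F1180
G1 X77.854 Y76.518 F1180
G1 X72.133 Y88.852 F1180
M5
G00 X30.143 Y66.085
M3 S431
G1 X34.570 Y74.621 F2142
G1 X39.750 Y66.519 F2142
G1 X30.143 Y66.085 F2142
M5
G00 X43.739 Y148.593
M3 S431
G1 X65.192 Y148.593 F2142
G1 X65.192 Y111.966 F2142
G1 X43.739 Y111.966 F2142
G1 X43.739 Y148.593 F2142
M5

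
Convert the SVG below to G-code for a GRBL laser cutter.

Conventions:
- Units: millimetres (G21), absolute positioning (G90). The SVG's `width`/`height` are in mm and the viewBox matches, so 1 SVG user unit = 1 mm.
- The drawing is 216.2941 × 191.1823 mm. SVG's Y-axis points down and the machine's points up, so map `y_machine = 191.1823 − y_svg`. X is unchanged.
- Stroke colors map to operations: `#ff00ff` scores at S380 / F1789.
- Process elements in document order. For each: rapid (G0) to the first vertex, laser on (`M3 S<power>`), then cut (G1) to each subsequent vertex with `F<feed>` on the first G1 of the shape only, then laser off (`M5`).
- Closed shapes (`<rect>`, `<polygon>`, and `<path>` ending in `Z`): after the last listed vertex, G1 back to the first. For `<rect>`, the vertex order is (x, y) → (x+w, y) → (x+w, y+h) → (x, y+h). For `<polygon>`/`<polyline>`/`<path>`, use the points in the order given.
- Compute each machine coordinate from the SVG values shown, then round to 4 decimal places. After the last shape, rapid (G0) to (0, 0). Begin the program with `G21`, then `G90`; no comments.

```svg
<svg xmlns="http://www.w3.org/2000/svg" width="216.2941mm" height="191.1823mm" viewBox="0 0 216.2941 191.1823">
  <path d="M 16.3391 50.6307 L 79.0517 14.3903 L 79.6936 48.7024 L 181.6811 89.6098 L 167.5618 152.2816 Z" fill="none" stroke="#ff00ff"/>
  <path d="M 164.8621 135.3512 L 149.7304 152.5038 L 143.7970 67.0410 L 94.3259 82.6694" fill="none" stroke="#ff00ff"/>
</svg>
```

G21
G90
G0 X16.3391 Y140.5516
M3 S380
G1 X79.0517 Y176.7920 F1789
G1 X79.6936 Y142.4799
G1 X181.6811 Y101.5725
G1 X167.5618 Y38.9007
G1 X16.3391 Y140.5516
M5
G0 X164.8621 Y55.8311
M3 S380
G1 X149.7304 Y38.6785 F1789
G1 X143.7970 Y124.1413
G1 X94.3259 Y108.5129
M5
G0 X0.0000 Y0.0000

Since the viewBox matches the mm dimensions, user units are millimetres directly. The only transform is the Y-flip y_m = 191.1823 − y_svg.

Shape 1 is a closed polygon drawn with `<path>`. Its stroke #ff00ff means score at S380, F1789. After flipping Y the toolpath is (16.3391,140.5516) → (79.0517,176.7920) → (79.6936,142.4799) → (181.6811,101.5725) → (167.5618,38.9007) → (16.3391,140.5516), returning to the start.

Shape 2 is a open polyline drawn with `<path>`. Its stroke #ff00ff means score at S380, F1789. After flipping Y the toolpath is (164.8621,55.8311) → (149.7304,38.6785) → (143.7970,124.1413) → (94.3259,108.5129).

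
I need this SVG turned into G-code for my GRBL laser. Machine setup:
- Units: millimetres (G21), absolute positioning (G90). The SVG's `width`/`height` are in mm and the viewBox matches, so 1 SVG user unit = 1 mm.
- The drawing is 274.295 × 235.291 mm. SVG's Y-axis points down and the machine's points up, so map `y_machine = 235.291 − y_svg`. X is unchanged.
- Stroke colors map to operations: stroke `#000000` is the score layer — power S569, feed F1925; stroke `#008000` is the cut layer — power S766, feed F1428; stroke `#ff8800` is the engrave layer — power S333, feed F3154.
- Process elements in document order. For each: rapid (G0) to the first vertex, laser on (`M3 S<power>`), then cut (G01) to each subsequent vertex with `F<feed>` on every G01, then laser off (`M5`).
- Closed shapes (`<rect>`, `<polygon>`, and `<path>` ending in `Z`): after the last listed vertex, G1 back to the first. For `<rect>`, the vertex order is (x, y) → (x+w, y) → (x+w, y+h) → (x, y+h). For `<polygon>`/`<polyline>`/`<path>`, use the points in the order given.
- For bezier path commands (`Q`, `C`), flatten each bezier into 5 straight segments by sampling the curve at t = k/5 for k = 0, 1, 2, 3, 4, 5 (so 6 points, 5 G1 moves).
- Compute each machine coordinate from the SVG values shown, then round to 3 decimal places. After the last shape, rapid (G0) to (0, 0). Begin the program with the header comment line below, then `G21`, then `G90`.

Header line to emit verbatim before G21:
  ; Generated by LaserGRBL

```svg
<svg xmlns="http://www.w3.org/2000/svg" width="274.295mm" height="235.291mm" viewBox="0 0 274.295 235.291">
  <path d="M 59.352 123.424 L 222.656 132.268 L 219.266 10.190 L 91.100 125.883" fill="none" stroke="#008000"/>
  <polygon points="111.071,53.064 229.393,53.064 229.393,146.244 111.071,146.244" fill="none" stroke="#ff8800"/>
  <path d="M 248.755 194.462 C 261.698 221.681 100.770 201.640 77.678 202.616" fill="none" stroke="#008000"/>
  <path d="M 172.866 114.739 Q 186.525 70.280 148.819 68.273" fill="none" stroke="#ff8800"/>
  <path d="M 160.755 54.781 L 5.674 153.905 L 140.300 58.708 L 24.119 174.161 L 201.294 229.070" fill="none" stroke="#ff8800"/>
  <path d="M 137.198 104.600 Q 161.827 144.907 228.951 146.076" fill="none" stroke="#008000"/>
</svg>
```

; Generated by LaserGRBL
G21
G90
G0 X59.352 Y111.867
M3 S766
G01 X222.656 Y103.023 F1428
G01 X219.266 Y225.101 F1428
G01 X91.100 Y109.408 F1428
M5
G0 X111.071 Y182.227
M3 S333
G01 X229.393 Y182.227 F3154
G01 X229.393 Y89.047 F3154
G01 X111.071 Y89.047 F3154
G01 X111.071 Y182.227 F3154
M5
G0 X248.755 Y40.829
M3 S766
G01 X238.150 Y29.623 F1428
G01 X200.778 Y26.481 F1428
G01 X151.600 Y28.128 F1428
G01 X105.580 Y31.285 F1428
G01 X77.678 Y32.675 F1428
M5
G0 X172.866 Y120.552
M3 S333
G01 X176.275 Y136.638 F3154
G01 X175.575 Y149.327 F3154
G01 X170.765 Y158.620 F3154
G01 X161.847 Y164.517 F3154
G01 X148.819 Y167.018 F3154
M5
G0 X160.755 Y180.510
M3 S333
G01 X5.674 Y81.386 F3154
G01 X140.300 Y176.583 F3154
G01 X24.119 Y61.130 F3154
G01 X201.294 Y6.221 F3154
M5
G0 X137.198 Y130.691
M3 S766
G01 X148.749 Y116.134 F1428
G01 X163.700 Y104.707 F1428
G01 X182.051 Y96.412 F1428
G01 X203.801 Y91.248 F1428
G01 X228.951 Y89.215 F1428
M5
G0 X0.000 Y0.000

Since the viewBox matches the mm dimensions, user units are millimetres directly. The only transform is the Y-flip y_m = 235.291 − y_svg.

Shape 1 is a open polyline drawn with `<path>`. Its stroke #008000 means cut at S766, F1428. After flipping Y the toolpath is (59.352,111.867) → (222.656,103.023) → (219.266,225.101) → (91.100,109.408).

Shape 2 is a rectangle drawn with `<polygon>`. Its stroke #ff8800 means engrave at S333, F3154. After flipping Y the toolpath is (111.071,182.227) → (229.393,182.227) → (229.393,89.047) → (111.071,89.047) → (111.071,182.227), returning to the start.

Shape 3 is a cubic bezier drawn with `<path>`. Its stroke #008000 means cut at S766, F1428. After flipping Y the toolpath is (248.755,40.829) → (238.150,29.623) → (200.778,26.481) → (151.600,28.128) → (105.580,31.285) → (77.678,32.675).

Shape 4 is a quadratic bezier drawn with `<path>`. Its stroke #ff8800 means engrave at S333, F3154. After flipping Y the toolpath is (172.866,120.552) → (176.275,136.638) → (175.575,149.327) → (170.765,158.620) → (161.847,164.517) → (148.819,167.018).

Shape 5 is a open polyline drawn with `<path>`. Its stroke #ff8800 means engrave at S333, F3154. After flipping Y the toolpath is (160.755,180.510) → (5.674,81.386) → (140.300,176.583) → (24.119,61.130) → (201.294,6.221).

Shape 6 is a quadratic bezier drawn with `<path>`. Its stroke #008000 means cut at S766, F1428. After flipping Y the toolpath is (137.198,130.691) → (148.749,116.134) → (163.700,104.707) → (182.051,96.412) → (203.801,91.248) → (228.951,89.215).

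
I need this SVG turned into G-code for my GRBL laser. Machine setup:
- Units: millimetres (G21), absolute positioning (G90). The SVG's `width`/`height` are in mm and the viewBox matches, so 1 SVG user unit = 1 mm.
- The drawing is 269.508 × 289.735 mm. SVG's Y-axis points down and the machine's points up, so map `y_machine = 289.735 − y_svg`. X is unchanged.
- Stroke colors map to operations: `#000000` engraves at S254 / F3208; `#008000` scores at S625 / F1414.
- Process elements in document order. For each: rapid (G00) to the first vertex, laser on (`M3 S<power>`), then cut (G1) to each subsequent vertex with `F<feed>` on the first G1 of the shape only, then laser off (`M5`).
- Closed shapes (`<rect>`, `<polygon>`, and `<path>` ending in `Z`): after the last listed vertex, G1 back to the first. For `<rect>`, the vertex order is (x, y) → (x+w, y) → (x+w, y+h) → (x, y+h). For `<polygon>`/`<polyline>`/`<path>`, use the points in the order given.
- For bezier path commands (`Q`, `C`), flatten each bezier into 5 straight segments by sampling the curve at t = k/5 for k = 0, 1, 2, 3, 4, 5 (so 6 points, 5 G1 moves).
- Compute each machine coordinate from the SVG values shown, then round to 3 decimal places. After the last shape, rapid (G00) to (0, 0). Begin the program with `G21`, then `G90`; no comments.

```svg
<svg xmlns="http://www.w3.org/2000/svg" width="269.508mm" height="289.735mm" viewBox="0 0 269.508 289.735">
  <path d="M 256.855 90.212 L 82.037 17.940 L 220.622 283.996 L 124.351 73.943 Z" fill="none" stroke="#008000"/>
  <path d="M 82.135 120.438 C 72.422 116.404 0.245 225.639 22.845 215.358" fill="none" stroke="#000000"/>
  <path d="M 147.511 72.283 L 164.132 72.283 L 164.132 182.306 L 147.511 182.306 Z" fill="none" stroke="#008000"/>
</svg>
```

Since the viewBox matches the mm dimensions, user units are millimetres directly. The only transform is the Y-flip y_m = 289.735 − y_svg.

Shape 1 is a closed polygon drawn with `<path>`. Its stroke #008000 means score at S625, F1414. After flipping Y the toolpath is (256.855,199.523) → (82.037,271.795) → (220.622,5.739) → (124.351,215.792) → (256.855,199.523), returning to the start.

Shape 2 is a cubic bezier drawn with `<path>`. Its stroke #000000 means engrave at S254, F3208. After flipping Y the toolpath is (82.135,169.297) → (70.069,159.987) → (50.560,134.667) → (31.155,104.509) → (19.400,80.688) → (22.845,74.377).

Shape 3 is a rectangle drawn with `<path>`. Its stroke #008000 means score at S625, F1414. After flipping Y the toolpath is (147.511,217.452) → (164.132,217.452) → (164.132,107.429) → (147.511,107.429) → (147.511,217.452), returning to the start.

G21
G90
G00 X256.855 Y199.523
M3 S625
G1 X82.037 Y271.795 F1414
G1 X220.622 Y5.739
G1 X124.351 Y215.792
G1 X256.855 Y199.523
M5
G00 X82.135 Y169.297
M3 S254
G1 X70.069 Y159.987 F3208
G1 X50.560 Y134.667
G1 X31.155 Y104.509
G1 X19.400 Y80.688
G1 X22.845 Y74.377
M5
G00 X147.511 Y217.452
M3 S625
G1 X164.132 Y217.452 F1414
G1 X164.132 Y107.429
G1 X147.511 Y107.429
G1 X147.511 Y217.452
M5
G00 X0.000 Y0.000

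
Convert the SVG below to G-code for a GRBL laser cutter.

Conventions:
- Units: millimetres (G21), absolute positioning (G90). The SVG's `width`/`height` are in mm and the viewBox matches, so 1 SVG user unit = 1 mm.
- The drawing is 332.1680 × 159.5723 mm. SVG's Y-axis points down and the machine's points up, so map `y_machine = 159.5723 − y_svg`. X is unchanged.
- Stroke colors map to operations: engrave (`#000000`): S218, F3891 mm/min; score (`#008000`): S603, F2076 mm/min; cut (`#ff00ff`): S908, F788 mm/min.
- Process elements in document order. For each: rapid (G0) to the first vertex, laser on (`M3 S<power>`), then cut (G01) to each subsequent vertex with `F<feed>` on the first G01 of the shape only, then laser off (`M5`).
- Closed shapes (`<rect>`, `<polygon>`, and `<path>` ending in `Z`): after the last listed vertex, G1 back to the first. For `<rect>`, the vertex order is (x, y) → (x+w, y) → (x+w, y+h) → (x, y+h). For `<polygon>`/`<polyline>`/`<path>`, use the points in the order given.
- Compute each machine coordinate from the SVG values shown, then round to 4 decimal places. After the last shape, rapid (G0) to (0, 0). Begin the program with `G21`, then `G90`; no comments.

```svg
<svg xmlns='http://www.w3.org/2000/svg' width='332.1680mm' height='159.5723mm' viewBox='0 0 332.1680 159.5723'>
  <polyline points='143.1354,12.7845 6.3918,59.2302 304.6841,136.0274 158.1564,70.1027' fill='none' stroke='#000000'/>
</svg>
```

Since the viewBox matches the mm dimensions, user units are millimetres directly. The only transform is the Y-flip y_m = 159.5723 − y_svg.

Shape 1 is a open polyline drawn with `<polyline>`. Its stroke #000000 means engrave at S218, F3891. After flipping Y the toolpath is (143.1354,146.7878) → (6.3918,100.3421) → (304.6841,23.5449) → (158.1564,89.4696).

G21
G90
G0 X143.1354 Y146.7878
M3 S218
G01 X6.3918 Y100.3421 F3891
G01 X304.6841 Y23.5449
G01 X158.1564 Y89.4696
M5
G0 X0.0000 Y0.0000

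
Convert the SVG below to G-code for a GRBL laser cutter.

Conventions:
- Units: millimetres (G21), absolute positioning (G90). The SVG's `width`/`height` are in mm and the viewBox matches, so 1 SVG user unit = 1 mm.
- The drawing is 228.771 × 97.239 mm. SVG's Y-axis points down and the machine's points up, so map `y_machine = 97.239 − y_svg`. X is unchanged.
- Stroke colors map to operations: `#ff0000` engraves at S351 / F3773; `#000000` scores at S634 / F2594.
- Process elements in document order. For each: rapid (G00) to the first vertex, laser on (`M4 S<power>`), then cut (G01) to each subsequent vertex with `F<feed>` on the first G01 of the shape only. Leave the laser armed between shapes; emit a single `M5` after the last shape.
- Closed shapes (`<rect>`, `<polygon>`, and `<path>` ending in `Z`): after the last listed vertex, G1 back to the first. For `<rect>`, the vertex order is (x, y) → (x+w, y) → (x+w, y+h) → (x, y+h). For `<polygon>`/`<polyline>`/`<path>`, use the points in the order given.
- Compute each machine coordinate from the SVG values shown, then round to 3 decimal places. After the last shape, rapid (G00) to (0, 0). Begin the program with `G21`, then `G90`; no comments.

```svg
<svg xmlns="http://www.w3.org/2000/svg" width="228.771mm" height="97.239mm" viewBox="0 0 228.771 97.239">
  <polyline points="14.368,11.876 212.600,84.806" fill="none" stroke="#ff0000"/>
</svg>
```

G21
G90
G00 X14.368 Y85.363
M4 S351
G01 X212.600 Y12.433 F3773
M5
G00 X0.000 Y0.000

Since the viewBox matches the mm dimensions, user units are millimetres directly. The only transform is the Y-flip y_m = 97.239 − y_svg.

Shape 1 is a line segment drawn with `<polyline>`. Its stroke #ff0000 means engrave at S351, F3773. After flipping Y the toolpath is (14.368,85.363) → (212.600,12.433).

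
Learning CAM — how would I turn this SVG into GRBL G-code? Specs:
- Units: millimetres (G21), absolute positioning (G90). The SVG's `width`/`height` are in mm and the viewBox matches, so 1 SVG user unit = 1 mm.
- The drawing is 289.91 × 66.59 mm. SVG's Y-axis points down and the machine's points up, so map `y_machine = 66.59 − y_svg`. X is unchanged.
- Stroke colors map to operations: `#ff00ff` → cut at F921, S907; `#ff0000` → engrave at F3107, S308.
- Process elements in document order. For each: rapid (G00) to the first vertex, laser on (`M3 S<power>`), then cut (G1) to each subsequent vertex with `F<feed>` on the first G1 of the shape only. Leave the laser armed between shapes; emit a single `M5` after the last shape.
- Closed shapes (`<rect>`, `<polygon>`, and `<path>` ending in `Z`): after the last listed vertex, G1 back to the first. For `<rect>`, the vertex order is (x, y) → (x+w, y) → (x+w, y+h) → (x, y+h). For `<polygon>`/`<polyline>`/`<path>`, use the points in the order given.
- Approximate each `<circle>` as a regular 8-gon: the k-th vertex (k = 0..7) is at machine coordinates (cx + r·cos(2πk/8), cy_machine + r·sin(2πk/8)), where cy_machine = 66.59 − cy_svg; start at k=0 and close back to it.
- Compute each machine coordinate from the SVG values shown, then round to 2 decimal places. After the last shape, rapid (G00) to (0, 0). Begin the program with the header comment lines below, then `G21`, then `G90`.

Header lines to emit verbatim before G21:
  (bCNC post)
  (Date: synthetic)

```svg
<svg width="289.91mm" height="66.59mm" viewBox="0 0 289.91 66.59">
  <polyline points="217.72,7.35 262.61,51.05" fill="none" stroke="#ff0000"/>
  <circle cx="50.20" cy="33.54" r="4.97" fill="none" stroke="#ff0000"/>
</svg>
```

(bCNC post)
(Date: synthetic)
G21
G90
G00 X217.72 Y59.24
M3 S308
G1 X262.61 Y15.54 F3107
G00 X55.17 Y33.05
M3 S308
G1 X53.71 Y36.56 F3107
G1 X50.20 Y38.02
G1 X46.69 Y36.56
G1 X45.23 Y33.05
G1 X46.69 Y29.54
G1 X50.20 Y28.08
G1 X53.71 Y29.54
G1 X55.17 Y33.05
M5
G00 X0.00 Y0.00

Since the viewBox matches the mm dimensions, user units are millimetres directly. The only transform is the Y-flip y_m = 66.59 − y_svg.

Shape 1 is a line segment drawn with `<polyline>`. Its stroke #ff0000 means engrave at S308, F3107. After flipping Y the toolpath is (217.72,59.24) → (262.61,15.54).

Shape 2 is a circle drawn with `<circle>`. Its stroke #ff0000 means engrave at S308, F3107. After flipping Y the toolpath is (55.17,33.05) → (53.71,36.56) → (50.20,38.02) → (46.69,36.56) → (45.23,33.05) → (46.69,29.54) → (50.20,28.08) → (53.71,29.54) → (55.17,33.05), returning to the start.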